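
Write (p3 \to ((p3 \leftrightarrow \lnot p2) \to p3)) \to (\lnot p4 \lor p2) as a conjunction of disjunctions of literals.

(p3 \to ((p3 \leftrightarrow \lnot p2) \to p3)) \to (\lnot p4 \lor p2)
⇔ \lnot (p3 \to ((p3 \leftrightarrow \lnot p2) \to p3)) \lor \lnot p4 \lor p2   (eliminate \to)
⇔ \lnot (\lnot p3 \lor ((p3 \leftrightarrow \lnot p2) \to p3)) \lor \lnot p4 \lor p2   (eliminate \to)
⇔ \lnot (\lnot p3 \lor \lnot (p3 \leftrightarrow \lnot p2) \lor p3) \lor \lnot p4 \lor p2   (eliminate \to)
⇔ \lnot (\lnot p3 \lor \lnot ((p3 \to \lnot p2) \land (\lnot p2 \to p3)) \lor p3) \lor \lnot p4 \lor p2   (eliminate \leftrightarrow)
⇔ \lnot (\lnot p3 \lor \lnot ((\lnot p3 \lor \lnot p2) \land (\lnot p2 \to p3)) \lor p3) \lor \lnot p4 \lor p2   (eliminate \to)
⇔ \lnot (\lnot p3 \lor \lnot ((\lnot p3 \lor \lnot p2) \land (\lnot \lnot p2 \lor p3)) \lor p3) \lor \lnot p4 \lor p2   (eliminate \to)
⇔ (\lnot \lnot p3 \land \lnot \lnot ((\lnot p3 \lor \lnot p2) \land (\lnot \lnot p2 \lor p3)) \land \lnot p3) \lor \lnot p4 \lor p2   (De Morgan)
⇔ (p3 \land \lnot \lnot ((\lnot p3 \lor \lnot p2) \land (\lnot \lnot p2 \lor p3)) \land \lnot p3) \lor \lnot p4 \lor p2   (double negation)
⇔ (p3 \land (\lnot p3 \lor \lnot p2) \land (\lnot \lnot p2 \lor p3) \land \lnot p3) \lor \lnot p4 \lor p2   (double negation)
⇔ (p3 \land (\lnot p3 \lor \lnot p2) \land (p2 \lor p3) \land \lnot p3) \lor \lnot p4 \lor p2   (double negation)
⇔ (p3 \lor \lnot p4 \lor p2) \land (\lnot p3 \lor \lnot p2 \lor \lnot p4 \lor p2) \land (p2 \lor p3 \lor \lnot p4 \lor p2) \land (\lnot p3 \lor \lnot p4 \lor p2)   (distribute \lor over \land)
⇔ (p3 \lor \lnot p4 \lor p2) \land (\lnot p3 \lor \lnot p4 \lor p2)   (simplify)

(p3 \lor \lnot p4 \lor p2) \land (\lnot p3 \lor \lnot p4 \lor p2)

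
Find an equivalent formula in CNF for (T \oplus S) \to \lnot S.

\lnot S \lor T

(T \oplus S) \to \lnot S
≡ \lnot (T \oplus S) \lor \lnot S
≡ \lnot ((T \lor S) \land \lnot (T \land S)) \lor \lnot S
≡ \lnot (T \lor S) \lor \lnot \lnot (T \land S) \lor \lnot S
≡ (\lnot T \land \lnot S) \lor \lnot \lnot (T \land S) \lor \lnot S
≡ (\lnot T \land \lnot S) \lor (T \land S) \lor \lnot S
≡ (\lnot T \lor T \lor \lnot S) \land (\lnot T \lor S \lor \lnot S) \land (\lnot S \lor T \lor \lnot S) \land (\lnot S \lor S \lor \lnot S)
≡ \lnot S \lor T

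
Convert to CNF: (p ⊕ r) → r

¬p ∨ r

(p ⊕ r) → r
≡ ¬(p ⊕ r) ∨ r   (eliminate →)
≡ ¬((p ∨ r) ∧ ¬(p ∧ r)) ∨ r   (expand ⊕)
≡ ¬(p ∨ r) ∨ ¬¬(p ∧ r) ∨ r   (De Morgan)
≡ (¬p ∧ ¬r) ∨ ¬¬(p ∧ r) ∨ r   (De Morgan)
≡ (¬p ∧ ¬r) ∨ (p ∧ r) ∨ r   (double negation)
≡ (¬p ∨ p ∨ r) ∧ (¬p ∨ r ∨ r) ∧ (¬r ∨ p ∨ r) ∧ (¬r ∨ r ∨ r)   (distribute ∨ over ∧)
≡ ¬p ∨ r   (simplify)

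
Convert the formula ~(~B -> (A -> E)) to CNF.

~(~B -> (A -> E))
≡ ~(~~B | (A -> E))   — eliminate ->
≡ ~(~~B | ~A | E)   — eliminate ->
≡ ~~~B & ~~A & ~E   — De Morgan
≡ ~B & ~~A & ~E   — double negation
≡ ~B & A & ~E   — double negation

~B & A & ~E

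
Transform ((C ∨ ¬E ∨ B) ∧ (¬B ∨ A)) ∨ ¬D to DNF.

((C ∨ ¬E ∨ B) ∧ (¬B ∨ A)) ∨ ¬D
≡ (C ∧ ¬B) ∨ (C ∧ A) ∨ (¬E ∧ ¬B) ∨ (¬E ∧ A) ∨ (B ∧ ¬B) ∨ (B ∧ A) ∨ ¬D   (distribute ∧ over ∨)
≡ (C ∧ ¬B) ∨ (C ∧ A) ∨ (¬E ∧ ¬B) ∨ (¬E ∧ A) ∨ (B ∧ A) ∨ ¬D   (simplify)

(C ∧ ¬B) ∨ (C ∧ A) ∨ (¬E ∧ ¬B) ∨ (¬E ∧ A) ∨ (B ∧ A) ∨ ¬D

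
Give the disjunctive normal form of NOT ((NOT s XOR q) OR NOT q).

q AND NOT s

NOT ((NOT s XOR q) OR NOT q)
≡ NOT ((NOT s AND NOT q) OR (NOT NOT s AND q) OR NOT q)   (expand XOR)
≡ NOT (NOT s AND NOT q) AND NOT (NOT NOT s AND q) AND NOT NOT q   (De Morgan)
≡ (NOT NOT s OR NOT NOT q) AND NOT (NOT NOT s AND q) AND NOT NOT q   (De Morgan)
≡ (s OR NOT NOT q) AND NOT (NOT NOT s AND q) AND NOT NOT q   (double negation)
≡ (s OR q) AND NOT (NOT NOT s AND q) AND NOT NOT q   (double negation)
≡ (s OR q) AND (NOT NOT NOT s OR NOT q) AND NOT NOT q   (De Morgan)
≡ (s OR q) AND (NOT s OR NOT q) AND NOT NOT q   (double negation)
≡ (s OR q) AND (NOT s OR NOT q) AND q   (double negation)
≡ (s AND NOT s AND q) OR (s AND NOT q AND q) OR (q AND NOT s AND q) OR (q AND NOT q AND q)   (distribute AND over OR)
≡ q AND NOT s   (simplify)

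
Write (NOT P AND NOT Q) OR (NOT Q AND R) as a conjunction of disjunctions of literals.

(NOT P OR R) AND NOT Q

(NOT P AND NOT Q) OR (NOT Q AND R)
≡ (NOT P OR NOT Q) AND (NOT P OR R) AND (NOT Q OR NOT Q) AND (NOT Q OR R)   [distribute OR over AND]
≡ (NOT P OR R) AND NOT Q   [simplify]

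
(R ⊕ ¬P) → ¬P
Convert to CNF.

¬R ∨ ¬P

(R ⊕ ¬P) → ¬P
= ¬(R ⊕ ¬P) ∨ ¬P
= ¬((R ∨ ¬P) ∧ ¬(R ∧ ¬P)) ∨ ¬P
= ¬(R ∨ ¬P) ∨ ¬¬(R ∧ ¬P) ∨ ¬P
= (¬R ∧ ¬¬P) ∨ ¬¬(R ∧ ¬P) ∨ ¬P
= (¬R ∧ P) ∨ ¬¬(R ∧ ¬P) ∨ ¬P
= (¬R ∧ P) ∨ (R ∧ ¬P) ∨ ¬P
= (¬R ∨ R ∨ ¬P) ∧ (¬R ∨ ¬P ∨ ¬P) ∧ (P ∨ R ∨ ¬P) ∧ (P ∨ ¬P ∨ ¬P)
= ¬R ∨ ¬P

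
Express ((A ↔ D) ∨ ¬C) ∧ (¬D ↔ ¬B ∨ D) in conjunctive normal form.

((A ↔ D) ∨ ¬C) ∧ (¬D ↔ ¬B ∨ D)
≡ ((A → D) ∧ (D → A) ∨ ¬C) ∧ (¬D ↔ ¬B ∨ D)
≡ ((¬A ∨ D) ∧ (D → A) ∨ ¬C) ∧ (¬D ↔ ¬B ∨ D)
≡ ((¬A ∨ D) ∧ (¬D ∨ A) ∨ ¬C) ∧ (¬D ↔ ¬B ∨ D)
≡ ((¬A ∨ D) ∧ (¬D ∨ A) ∨ ¬C) ∧ (¬D → ¬B ∨ D) ∧ (¬B ∨ D → ¬D)
≡ ((¬A ∨ D) ∧ (¬D ∨ A) ∨ ¬C) ∧ (¬¬D ∨ ¬B ∨ D) ∧ (¬B ∨ D → ¬D)
≡ ((¬A ∨ D) ∧ (¬D ∨ A) ∨ ¬C) ∧ (¬¬D ∨ ¬B ∨ D) ∧ (¬(¬B ∨ D) ∨ ¬D)
≡ ((¬A ∨ D) ∧ (¬D ∨ A) ∨ ¬C) ∧ (D ∨ ¬B ∨ D) ∧ (¬(¬B ∨ D) ∨ ¬D)
≡ ((¬A ∨ D) ∧ (¬D ∨ A) ∨ ¬C) ∧ (D ∨ ¬B ∨ D) ∧ (¬¬B ∧ ¬D ∨ ¬D)
≡ ((¬A ∨ D) ∧ (¬D ∨ A) ∨ ¬C) ∧ (D ∨ ¬B ∨ D) ∧ (B ∧ ¬D ∨ ¬D)
≡ (¬A ∨ D ∨ ¬C) ∧ (¬D ∨ A ∨ ¬C) ∧ (D ∨ ¬B ∨ D) ∧ (B ∨ ¬D) ∧ (¬D ∨ ¬D)
≡ (¬A ∨ D ∨ ¬C) ∧ (D ∨ ¬B) ∧ ¬D

(¬A ∨ D ∨ ¬C) ∧ (D ∨ ¬B) ∧ ¬D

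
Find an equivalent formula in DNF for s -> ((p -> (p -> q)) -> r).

s -> ((p -> (p -> q)) -> r)
≡ ~s | ((p -> (p -> q)) -> r)   — eliminate ->
≡ ~s | ~(p -> (p -> q)) | r   — eliminate ->
≡ ~s | ~(~p | (p -> q)) | r   — eliminate ->
≡ ~s | ~(~p | ~p | q) | r   — eliminate ->
≡ ~s | (~~p & ~~p & ~q) | r   — De Morgan
≡ ~s | (p & ~~p & ~q) | r   — double negation
≡ ~s | (p & p & ~q) | r   — double negation
≡ ~s | (p & ~q) | r   — simplify

~s | (p & ~q) | r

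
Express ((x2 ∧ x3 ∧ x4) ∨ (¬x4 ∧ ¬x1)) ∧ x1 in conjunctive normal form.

(x2 ∨ ¬x4) ∧ (x2 ∨ ¬x1) ∧ (x3 ∨ ¬x4) ∧ (x3 ∨ ¬x1) ∧ (x4 ∨ ¬x1) ∧ x1

((x2 ∧ x3 ∧ x4) ∨ (¬x4 ∧ ¬x1)) ∧ x1
≡ (x2 ∨ ¬x4) ∧ (x2 ∨ ¬x1) ∧ (x3 ∨ ¬x4) ∧ (x3 ∨ ¬x1) ∧ (x4 ∨ ¬x4) ∧ (x4 ∨ ¬x1) ∧ x1
≡ (x2 ∨ ¬x4) ∧ (x2 ∨ ¬x1) ∧ (x3 ∨ ¬x4) ∧ (x3 ∨ ¬x1) ∧ (x4 ∨ ¬x1) ∧ x1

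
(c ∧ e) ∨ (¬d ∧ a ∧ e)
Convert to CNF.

(c ∨ ¬d) ∧ (c ∨ a) ∧ e

(c ∧ e) ∨ (¬d ∧ a ∧ e)
≡ (c ∨ ¬d) ∧ (c ∨ a) ∧ (c ∨ e) ∧ (e ∨ ¬d) ∧ (e ∨ a) ∧ (e ∨ e)
≡ (c ∨ ¬d) ∧ (c ∨ a) ∧ e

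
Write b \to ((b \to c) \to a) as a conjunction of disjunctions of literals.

b \to ((b \to c) \to a)
= \lnot b \lor ((b \to c) \to a)   [eliminate \to]
= \lnot b \lor \lnot (b \to c) \lor a   [eliminate \to]
= \lnot b \lor \lnot (\lnot b \lor c) \lor a   [eliminate \to]
= \lnot b \lor (\lnot \lnot b \land \lnot c) \lor a   [De Morgan]
= \lnot b \lor (b \land \lnot c) \lor a   [double negation]
= (\lnot b \lor b \lor a) \land (\lnot b \lor \lnot c \lor a)   [distribute \lor over \land]
= \lnot b \lor \lnot c \lor a   [simplify]

\lnot b \lor \lnot c \lor a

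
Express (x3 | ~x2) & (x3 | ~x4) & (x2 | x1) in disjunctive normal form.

(x3 | ~x2) & (x3 | ~x4) & (x2 | x1)
⇔ (x3 & x3 & x2) | (x3 & x3 & x1) | (x3 & ~x4 & x2) | (x3 & ~x4 & x1) | (~x2 & x3 & x2) | (~x2 & x3 & x1) | (~x2 & ~x4 & x2) | (~x2 & ~x4 & x1)   [distribute & over |]
⇔ (x3 & x2) | (x3 & x1) | (~x2 & ~x4 & x1)   [simplify]

(x3 & x2) | (x3 & x1) | (~x2 & ~x4 & x1)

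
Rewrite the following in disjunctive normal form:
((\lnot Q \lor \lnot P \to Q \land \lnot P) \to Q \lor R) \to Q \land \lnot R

((\lnot Q \lor \lnot P \to Q \land \lnot P) \to Q \lor R) \to Q \land \lnot R
⇔ \lnot ((\lnot Q \lor \lnot P \to Q \land \lnot P) \to Q \lor R) \lor Q \land \lnot R   (eliminate \to)
⇔ \lnot (\lnot (\lnot Q \lor \lnot P \to Q \land \lnot P) \lor Q \lor R) \lor Q \land \lnot R   (eliminate \to)
⇔ \lnot (\lnot (\lnot (\lnot Q \lor \lnot P) \lor Q \land \lnot P) \lor Q \lor R) \lor Q \land \lnot R   (eliminate \to)
⇔ \lnot \lnot (\lnot (\lnot Q \lor \lnot P) \lor Q \land \lnot P) \land \lnot Q \land \lnot R \lor Q \land \lnot R   (De Morgan)
⇔ (\lnot (\lnot Q \lor \lnot P) \lor Q \land \lnot P) \land \lnot Q \land \lnot R \lor Q \land \lnot R   (double negation)
⇔ (\lnot \lnot Q \land \lnot \lnot P \lor Q \land \lnot P) \land \lnot Q \land \lnot R \lor Q \land \lnot R   (De Morgan)
⇔ (Q \land \lnot \lnot P \lor Q \land \lnot P) \land \lnot Q \land \lnot R \lor Q \land \lnot R   (double negation)
⇔ (Q \land P \lor Q \land \lnot P) \land \lnot Q \land \lnot R \lor Q \land \lnot R   (double negation)
⇔ Q \land P \land \lnot Q \land \lnot R \lor Q \land \lnot P \land \lnot Q \land \lnot R \lor Q \land \lnot R   (distribute \land over \lor)
⇔ Q \land \lnot R   (simplify)

Q \land \lnot R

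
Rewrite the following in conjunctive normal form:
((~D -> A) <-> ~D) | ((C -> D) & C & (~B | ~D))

((~D -> A) <-> ~D) | ((C -> D) & C & (~B | ~D))
≡ (((~D -> A) -> ~D) & (~D -> (~D -> A))) | ((C -> D) & C & (~B | ~D))   — eliminate <->
≡ ((~(~D -> A) | ~D) & (~D -> (~D -> A))) | ((C -> D) & C & (~B | ~D))   — eliminate ->
≡ ((~(~~D | A) | ~D) & (~D -> (~D -> A))) | ((C -> D) & C & (~B | ~D))   — eliminate ->
≡ ((~(~~D | A) | ~D) & (~~D | (~D -> A))) | ((C -> D) & C & (~B | ~D))   — eliminate ->
≡ ((~(~~D | A) | ~D) & (~~D | ~~D | A)) | ((C -> D) & C & (~B | ~D))   — eliminate ->
≡ ((~(~~D | A) | ~D) & (~~D | ~~D | A)) | ((~C | D) & C & (~B | ~D))   — eliminate ->
≡ (((~~~D & ~A) | ~D) & (~~D | ~~D | A)) | ((~C | D) & C & (~B | ~D))   — De Morgan
≡ (((~D & ~A) | ~D) & (~~D | ~~D | A)) | ((~C | D) & C & (~B | ~D))   — double negation
≡ (((~D & ~A) | ~D) & (D | ~~D | A)) | ((~C | D) & C & (~B | ~D))   — double negation
≡ (((~D & ~A) | ~D) & (D | D | A)) | ((~C | D) & C & (~B | ~D))   — double negation
≡ (~D | ~D | ~C | D) & (~D | ~D | C) & (~D | ~D | ~B | ~D) & (~A | ~D | ~C | D) & (~A | ~D | C) & (~A | ~D | ~B | ~D) & (D | D | A | ~C | D) & (D | D | A | C) & (D | D | A | ~B | ~D)   — distribute | over &
≡ (~D | C) & (~D | ~B) & (D | A | ~C) & (D | A | C)   — simplify

(~D | C) & (~D | ~B) & (D | A | ~C) & (D | A | C)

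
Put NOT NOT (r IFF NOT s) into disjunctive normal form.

(NOT r AND s) OR (NOT s AND r)

NOT NOT (r IFF NOT s)
⇔ NOT NOT ((r IMPLIES NOT s) AND (NOT s IMPLIES r))
⇔ NOT NOT ((NOT r OR NOT s) AND (NOT s IMPLIES r))
⇔ NOT NOT ((NOT r OR NOT s) AND (NOT NOT s OR r))
⇔ (NOT r OR NOT s) AND (NOT NOT s OR r)
⇔ (NOT r OR NOT s) AND (s OR r)
⇔ (NOT r AND s) OR (NOT r AND r) OR (NOT s AND s) OR (NOT s AND r)
⇔ (NOT r AND s) OR (NOT s AND r)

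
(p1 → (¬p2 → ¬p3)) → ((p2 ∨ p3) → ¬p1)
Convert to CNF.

¬p2 ∨ ¬p1

(p1 → (¬p2 → ¬p3)) → ((p2 ∨ p3) → ¬p1)
≡ ¬(p1 → (¬p2 → ¬p3)) ∨ ((p2 ∨ p3) → ¬p1)
≡ ¬(¬p1 ∨ (¬p2 → ¬p3)) ∨ ((p2 ∨ p3) → ¬p1)
≡ ¬(¬p1 ∨ ¬¬p2 ∨ ¬p3) ∨ ((p2 ∨ p3) → ¬p1)
≡ ¬(¬p1 ∨ ¬¬p2 ∨ ¬p3) ∨ ¬(p2 ∨ p3) ∨ ¬p1
≡ (¬¬p1 ∧ ¬¬¬p2 ∧ ¬¬p3) ∨ ¬(p2 ∨ p3) ∨ ¬p1
≡ (p1 ∧ ¬¬¬p2 ∧ ¬¬p3) ∨ ¬(p2 ∨ p3) ∨ ¬p1
≡ (p1 ∧ ¬p2 ∧ ¬¬p3) ∨ ¬(p2 ∨ p3) ∨ ¬p1
≡ (p1 ∧ ¬p2 ∧ p3) ∨ ¬(p2 ∨ p3) ∨ ¬p1
≡ (p1 ∧ ¬p2 ∧ p3) ∨ (¬p2 ∧ ¬p3) ∨ ¬p1
≡ (p1 ∨ ¬p2 ∨ ¬p1) ∧ (p1 ∨ ¬p3 ∨ ¬p1) ∧ (¬p2 ∨ ¬p2 ∨ ¬p1) ∧ (¬p2 ∨ ¬p3 ∨ ¬p1) ∧ (p3 ∨ ¬p2 ∨ ¬p1) ∧ (p3 ∨ ¬p3 ∨ ¬p1)
≡ ¬p2 ∨ ¬p1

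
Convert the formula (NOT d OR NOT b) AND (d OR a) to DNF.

(NOT d OR NOT b) AND (d OR a)
⇔ (NOT d AND d) OR (NOT d AND a) OR (NOT b AND d) OR (NOT b AND a)   [distribute AND over OR]
⇔ (NOT d AND a) OR (NOT b AND d) OR (NOT b AND a)   [simplify]

(NOT d AND a) OR (NOT b AND d) OR (NOT b AND a)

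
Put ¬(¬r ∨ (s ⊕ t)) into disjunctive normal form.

(r ∧ ¬s ∧ ¬t) ∨ (r ∧ t ∧ s)

¬(¬r ∨ (s ⊕ t))
≡ ¬(¬r ∨ (s ∧ ¬t) ∨ (¬s ∧ t))   — expand ⊕
≡ ¬¬r ∧ ¬(s ∧ ¬t) ∧ ¬(¬s ∧ t)   — De Morgan
≡ r ∧ ¬(s ∧ ¬t) ∧ ¬(¬s ∧ t)   — double negation
≡ r ∧ (¬s ∨ ¬¬t) ∧ ¬(¬s ∧ t)   — De Morgan
≡ r ∧ (¬s ∨ t) ∧ ¬(¬s ∧ t)   — double negation
≡ r ∧ (¬s ∨ t) ∧ (¬¬s ∨ ¬t)   — De Morgan
≡ r ∧ (¬s ∨ t) ∧ (s ∨ ¬t)   — double negation
≡ (r ∧ ¬s ∧ s) ∨ (r ∧ ¬s ∧ ¬t) ∨ (r ∧ t ∧ s) ∨ (r ∧ t ∧ ¬t)   — distribute ∧ over ∨
≡ (r ∧ ¬s ∧ ¬t) ∨ (r ∧ t ∧ s)   — simplify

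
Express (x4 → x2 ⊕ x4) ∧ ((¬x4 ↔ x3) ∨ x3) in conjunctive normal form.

(¬x4 ∨ ¬x2) ∧ (x4 ∨ x3)

(x4 → x2 ⊕ x4) ∧ ((¬x4 ↔ x3) ∨ x3)
⇔ (¬x4 ∨ (x2 ⊕ x4)) ∧ ((¬x4 ↔ x3) ∨ x3)   (eliminate →)
⇔ (¬x4 ∨ (x2 ∨ x4) ∧ ¬(x2 ∧ x4)) ∧ ((¬x4 ↔ x3) ∨ x3)   (expand ⊕)
⇔ (¬x4 ∨ (x2 ∨ x4) ∧ ¬(x2 ∧ x4)) ∧ ((¬x4 → x3) ∧ (x3 → ¬x4) ∨ x3)   (eliminate ↔)
⇔ (¬x4 ∨ (x2 ∨ x4) ∧ ¬(x2 ∧ x4)) ∧ ((¬¬x4 ∨ x3) ∧ (x3 → ¬x4) ∨ x3)   (eliminate →)
⇔ (¬x4 ∨ (x2 ∨ x4) ∧ ¬(x2 ∧ x4)) ∧ ((¬¬x4 ∨ x3) ∧ (¬x3 ∨ ¬x4) ∨ x3)   (eliminate →)
⇔ (¬x4 ∨ (x2 ∨ x4) ∧ (¬x2 ∨ ¬x4)) ∧ ((¬¬x4 ∨ x3) ∧ (¬x3 ∨ ¬x4) ∨ x3)   (De Morgan)
⇔ (¬x4 ∨ (x2 ∨ x4) ∧ (¬x2 ∨ ¬x4)) ∧ ((x4 ∨ x3) ∧ (¬x3 ∨ ¬x4) ∨ x3)   (double negation)
⇔ (¬x4 ∨ x2 ∨ x4) ∧ (¬x4 ∨ ¬x2 ∨ ¬x4) ∧ (x4 ∨ x3 ∨ x3) ∧ (¬x3 ∨ ¬x4 ∨ x3)   (distribute ∨ over ∧)
⇔ (¬x4 ∨ ¬x2) ∧ (x4 ∨ x3)   (simplify)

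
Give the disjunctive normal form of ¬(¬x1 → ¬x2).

¬(¬x1 → ¬x2)
⇔ ¬(¬¬x1 ∨ ¬x2)   [eliminate →]
⇔ ¬¬¬x1 ∧ ¬¬x2   [De Morgan]
⇔ ¬x1 ∧ ¬¬x2   [double negation]
⇔ ¬x1 ∧ x2   [double negation]

¬x1 ∧ x2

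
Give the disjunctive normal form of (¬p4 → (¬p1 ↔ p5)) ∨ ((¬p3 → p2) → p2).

(¬p4 → (¬p1 ↔ p5)) ∨ ((¬p3 → p2) → p2)
≡ ¬¬p4 ∨ (¬p1 ↔ p5) ∨ ((¬p3 → p2) → p2)   [eliminate →]
≡ ¬¬p4 ∨ ((¬p1 → p5) ∧ (p5 → ¬p1)) ∨ ((¬p3 → p2) → p2)   [eliminate ↔]
≡ ¬¬p4 ∨ ((¬¬p1 ∨ p5) ∧ (p5 → ¬p1)) ∨ ((¬p3 → p2) → p2)   [eliminate →]
≡ ¬¬p4 ∨ ((¬¬p1 ∨ p5) ∧ (¬p5 ∨ ¬p1)) ∨ ((¬p3 → p2) → p2)   [eliminate →]
≡ ¬¬p4 ∨ ((¬¬p1 ∨ p5) ∧ (¬p5 ∨ ¬p1)) ∨ ¬(¬p3 → p2) ∨ p2   [eliminate →]
≡ ¬¬p4 ∨ ((¬¬p1 ∨ p5) ∧ (¬p5 ∨ ¬p1)) ∨ ¬(¬¬p3 ∨ p2) ∨ p2   [eliminate →]
≡ p4 ∨ ((¬¬p1 ∨ p5) ∧ (¬p5 ∨ ¬p1)) ∨ ¬(¬¬p3 ∨ p2) ∨ p2   [double negation]
≡ p4 ∨ ((p1 ∨ p5) ∧ (¬p5 ∨ ¬p1)) ∨ ¬(¬¬p3 ∨ p2) ∨ p2   [double negation]
≡ p4 ∨ ((p1 ∨ p5) ∧ (¬p5 ∨ ¬p1)) ∨ (¬¬¬p3 ∧ ¬p2) ∨ p2   [De Morgan]
≡ p4 ∨ ((p1 ∨ p5) ∧ (¬p5 ∨ ¬p1)) ∨ (¬p3 ∧ ¬p2) ∨ p2   [double negation]
≡ p4 ∨ (p1 ∧ ¬p5) ∨ (p1 ∧ ¬p1) ∨ (p5 ∧ ¬p5) ∨ (p5 ∧ ¬p1) ∨ (¬p3 ∧ ¬p2) ∨ p2   [distribute ∧ over ∨]
≡ p4 ∨ (p1 ∧ ¬p5) ∨ (p5 ∧ ¬p1) ∨ (¬p3 ∧ ¬p2) ∨ p2   [simplify]

p4 ∨ (p1 ∧ ¬p5) ∨ (p5 ∧ ¬p1) ∨ (¬p3 ∧ ¬p2) ∨ p2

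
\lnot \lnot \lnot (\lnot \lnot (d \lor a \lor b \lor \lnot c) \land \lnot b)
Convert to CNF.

\lnot \lnot \lnot (\lnot \lnot (d \lor a \lor b \lor \lnot c) \land \lnot b)
≡ \lnot (\lnot \lnot (d \lor a \lor b \lor \lnot c) \land \lnot b)
≡ \lnot \lnot \lnot (d \lor a \lor b \lor \lnot c) \lor \lnot \lnot b
≡ \lnot (d \lor a \lor b \lor \lnot c) \lor \lnot \lnot b
≡ \lnot d \land \lnot a \land \lnot b \land \lnot \lnot c \lor \lnot \lnot b
≡ \lnot d \land \lnot a \land \lnot b \land c \lor \lnot \lnot b
≡ \lnot d \land \lnot a \land \lnot b \land c \lor b
≡ (\lnot d \lor b) \land (\lnot a \lor b) \land (\lnot b \lor b) \land (c \lor b)
≡ (\lnot d \lor b) \land (\lnot a \lor b) \land (c \lor b)

(\lnot d \lor b) \land (\lnot a \lor b) \land (c \lor b)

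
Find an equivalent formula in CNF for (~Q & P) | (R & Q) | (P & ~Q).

(~Q | R) & (P | R) & (P | Q)

(~Q & P) | (R & Q) | (P & ~Q)
≡ (~Q | R | P) & (~Q | R | ~Q) & (~Q | Q | P) & (~Q | Q | ~Q) & (P | R | P) & (P | R | ~Q) & (P | Q | P) & (P | Q | ~Q)   (distribute | over &)
≡ (~Q | R) & (P | R) & (P | Q)   (simplify)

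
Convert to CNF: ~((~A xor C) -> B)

~((~A xor C) -> B)
≡ ~(~(~A xor C) | B)   — eliminate ->
≡ ~(~((~A | C) & ~(~A & C)) | B)   — expand xor
≡ ~~((~A | C) & ~(~A & C)) & ~B   — De Morgan
≡ (~A | C) & ~(~A & C) & ~B   — double negation
≡ (~A | C) & (~~A | ~C) & ~B   — De Morgan
≡ (~A | C) & (A | ~C) & ~B   — double negation

(~A | C) & (A | ~C) & ~B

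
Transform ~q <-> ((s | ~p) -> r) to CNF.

~q <-> ((s | ~p) -> r)
≡ (~q -> ((s | ~p) -> r)) & (((s | ~p) -> r) -> ~q)
≡ (~~q | ((s | ~p) -> r)) & (((s | ~p) -> r) -> ~q)
≡ (~~q | ~(s | ~p) | r) & (((s | ~p) -> r) -> ~q)
≡ (~~q | ~(s | ~p) | r) & (~((s | ~p) -> r) | ~q)
≡ (~~q | ~(s | ~p) | r) & (~(~(s | ~p) | r) | ~q)
≡ (q | ~(s | ~p) | r) & (~(~(s | ~p) | r) | ~q)
≡ (q | (~s & ~~p) | r) & (~(~(s | ~p) | r) | ~q)
≡ (q | (~s & p) | r) & (~(~(s | ~p) | r) | ~q)
≡ (q | (~s & p) | r) & ((~~(s | ~p) & ~r) | ~q)
≡ (q | (~s & p) | r) & (((s | ~p) & ~r) | ~q)
≡ (q | ~s | r) & (q | p | r) & (s | ~p | ~q) & (~r | ~q)

(q | ~s | r) & (q | p | r) & (s | ~p | ~q) & (~r | ~q)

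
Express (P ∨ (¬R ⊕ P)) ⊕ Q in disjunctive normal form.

(P ∨ (¬R ⊕ P)) ⊕ Q
≡ ((P ∨ (¬R ⊕ P)) ∧ ¬Q) ∨ (¬(P ∨ (¬R ⊕ P)) ∧ Q)   [expand ⊕]
≡ ((P ∨ (¬R ∧ ¬P) ∨ (¬¬R ∧ P)) ∧ ¬Q) ∨ (¬(P ∨ (¬R ⊕ P)) ∧ Q)   [expand ⊕]
≡ ((P ∨ (¬R ∧ ¬P) ∨ (¬¬R ∧ P)) ∧ ¬Q) ∨ (¬(P ∨ (¬R ∧ ¬P) ∨ (¬¬R ∧ P)) ∧ Q)   [expand ⊕]
≡ ((P ∨ (¬R ∧ ¬P) ∨ (R ∧ P)) ∧ ¬Q) ∨ (¬(P ∨ (¬R ∧ ¬P) ∨ (¬¬R ∧ P)) ∧ Q)   [double negation]
≡ ((P ∨ (¬R ∧ ¬P) ∨ (R ∧ P)) ∧ ¬Q) ∨ (¬P ∧ ¬(¬R ∧ ¬P) ∧ ¬(¬¬R ∧ P) ∧ Q)   [De Morgan]
≡ ((P ∨ (¬R ∧ ¬P) ∨ (R ∧ P)) ∧ ¬Q) ∨ (¬P ∧ (¬¬R ∨ ¬¬P) ∧ ¬(¬¬R ∧ P) ∧ Q)   [De Morgan]
≡ ((P ∨ (¬R ∧ ¬P) ∨ (R ∧ P)) ∧ ¬Q) ∨ (¬P ∧ (R ∨ ¬¬P) ∧ ¬(¬¬R ∧ P) ∧ Q)   [double negation]
≡ ((P ∨ (¬R ∧ ¬P) ∨ (R ∧ P)) ∧ ¬Q) ∨ (¬P ∧ (R ∨ P) ∧ ¬(¬¬R ∧ P) ∧ Q)   [double negation]
≡ ((P ∨ (¬R ∧ ¬P) ∨ (R ∧ P)) ∧ ¬Q) ∨ (¬P ∧ (R ∨ P) ∧ (¬¬¬R ∨ ¬P) ∧ Q)   [De Morgan]
≡ ((P ∨ (¬R ∧ ¬P) ∨ (R ∧ P)) ∧ ¬Q) ∨ (¬P ∧ (R ∨ P) ∧ (¬R ∨ ¬P) ∧ Q)   [double negation]
≡ (P ∧ ¬Q) ∨ (¬R ∧ ¬P ∧ ¬Q) ∨ (R ∧ P ∧ ¬Q) ∨ (¬P ∧ R ∧ ¬R ∧ Q) ∨ (¬P ∧ R ∧ ¬P ∧ Q) ∨ (¬P ∧ P ∧ ¬R ∧ Q) ∨ (¬P ∧ P ∧ ¬P ∧ Q)   [distribute ∧ over ∨]
≡ (P ∧ ¬Q) ∨ (¬R ∧ ¬P ∧ ¬Q) ∨ (¬P ∧ R ∧ Q)   [simplify]

(P ∧ ¬Q) ∨ (¬R ∧ ¬P ∧ ¬Q) ∨ (¬P ∧ R ∧ Q)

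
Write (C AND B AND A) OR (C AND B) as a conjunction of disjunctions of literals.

(C AND B AND A) OR (C AND B)
≡ (C OR C) AND (C OR B) AND (B OR C) AND (B OR B) AND (A OR C) AND (A OR B)   (distribute OR over AND)
≡ C AND B   (simplify)

C AND B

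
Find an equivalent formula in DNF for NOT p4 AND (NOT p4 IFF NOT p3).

NOT p4 AND (NOT p4 IFF NOT p3)
⇔ NOT p4 AND (NOT p4 IMPLIES NOT p3) AND (NOT p3 IMPLIES NOT p4)   — eliminate IFF
⇔ NOT p4 AND (NOT NOT p4 OR NOT p3) AND (NOT p3 IMPLIES NOT p4)   — eliminate IMPLIES
⇔ NOT p4 AND (NOT NOT p4 OR NOT p3) AND (NOT NOT p3 OR NOT p4)   — eliminate IMPLIES
⇔ NOT p4 AND (p4 OR NOT p3) AND (NOT NOT p3 OR NOT p4)   — double negation
⇔ NOT p4 AND (p4 OR NOT p3) AND (p3 OR NOT p4)   — double negation
⇔ (NOT p4 AND p4 AND p3) OR (NOT p4 AND p4 AND NOT p4) OR (NOT p4 AND NOT p3 AND p3) OR (NOT p4 AND NOT p3 AND NOT p4)   — distribute AND over OR
⇔ NOT p4 AND NOT p3   — simplify

NOT p4 AND NOT p3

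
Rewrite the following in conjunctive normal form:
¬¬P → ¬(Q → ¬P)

¬P ∨ Q

¬¬P → ¬(Q → ¬P)
⇔ ¬¬¬P ∨ ¬(Q → ¬P)   (eliminate →)
⇔ ¬¬¬P ∨ ¬(¬Q ∨ ¬P)   (eliminate →)
⇔ ¬P ∨ ¬(¬Q ∨ ¬P)   (double negation)
⇔ ¬P ∨ (¬¬Q ∧ ¬¬P)   (De Morgan)
⇔ ¬P ∨ (Q ∧ ¬¬P)   (double negation)
⇔ ¬P ∨ (Q ∧ P)   (double negation)
⇔ (¬P ∨ Q) ∧ (¬P ∨ P)   (distribute ∨ over ∧)
⇔ ¬P ∨ Q   (simplify)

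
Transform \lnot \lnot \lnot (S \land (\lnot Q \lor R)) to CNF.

\lnot \lnot \lnot (S \land (\lnot Q \lor R))
≡ \lnot (S \land (\lnot Q \lor R))   [double negation]
≡ \lnot S \lor \lnot (\lnot Q \lor R)   [De Morgan]
≡ \lnot S \lor \lnot \lnot Q \land \lnot R   [De Morgan]
≡ \lnot S \lor Q \land \lnot R   [double negation]
≡ (\lnot S \lor Q) \land (\lnot S \lor \lnot R)   [distribute \lor over \land]

(\lnot S \lor Q) \land (\lnot S \lor \lnot R)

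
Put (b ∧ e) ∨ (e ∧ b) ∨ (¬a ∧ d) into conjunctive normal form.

(b ∧ e) ∨ (e ∧ b) ∨ (¬a ∧ d)
≡ (b ∨ e ∨ ¬a) ∧ (b ∨ e ∨ d) ∧ (b ∨ b ∨ ¬a) ∧ (b ∨ b ∨ d) ∧ (e ∨ e ∨ ¬a) ∧ (e ∨ e ∨ d) ∧ (e ∨ b ∨ ¬a) ∧ (e ∨ b ∨ d)   [distribute ∨ over ∧]
≡ (b ∨ ¬a) ∧ (b ∨ d) ∧ (e ∨ ¬a) ∧ (e ∨ d)   [simplify]

(b ∨ ¬a) ∧ (b ∨ d) ∧ (e ∨ ¬a) ∧ (e ∨ d)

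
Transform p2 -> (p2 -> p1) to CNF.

~p2 | p1

p2 -> (p2 -> p1)
≡ ~p2 | (p2 -> p1)   [eliminate ->]
≡ ~p2 | ~p2 | p1   [eliminate ->]
≡ ~p2 | p1   [simplify]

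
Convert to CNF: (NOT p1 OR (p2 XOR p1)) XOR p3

(NOT p1 OR NOT p2 OR p3) AND (p1 OR NOT p3) AND (NOT p1 OR p2 OR NOT p3)

(NOT p1 OR (p2 XOR p1)) XOR p3
≡ (NOT p1 OR (p2 XOR p1) OR p3) AND NOT ((NOT p1 OR (p2 XOR p1)) AND p3)   — expand XOR
≡ (NOT p1 OR ((p2 OR p1) AND NOT (p2 AND p1)) OR p3) AND NOT ((NOT p1 OR (p2 XOR p1)) AND p3)   — expand XOR
≡ (NOT p1 OR ((p2 OR p1) AND NOT (p2 AND p1)) OR p3) AND NOT ((NOT p1 OR ((p2 OR p1) AND NOT (p2 AND p1))) AND p3)   — expand XOR
≡ (NOT p1 OR ((p2 OR p1) AND (NOT p2 OR NOT p1)) OR p3) AND NOT ((NOT p1 OR ((p2 OR p1) AND NOT (p2 AND p1))) AND p3)   — De Morgan
≡ (NOT p1 OR ((p2 OR p1) AND (NOT p2 OR NOT p1)) OR p3) AND (NOT (NOT p1 OR ((p2 OR p1) AND NOT (p2 AND p1))) OR NOT p3)   — De Morgan
≡ (NOT p1 OR ((p2 OR p1) AND (NOT p2 OR NOT p1)) OR p3) AND ((NOT NOT p1 AND NOT ((p2 OR p1) AND NOT (p2 AND p1))) OR NOT p3)   — De Morgan
≡ (NOT p1 OR ((p2 OR p1) AND (NOT p2 OR NOT p1)) OR p3) AND ((p1 AND NOT ((p2 OR p1) AND NOT (p2 AND p1))) OR NOT p3)   — double negation
≡ (NOT p1 OR ((p2 OR p1) AND (NOT p2 OR NOT p1)) OR p3) AND ((p1 AND (NOT (p2 OR p1) OR NOT NOT (p2 AND p1))) OR NOT p3)   — De Morgan
≡ (NOT p1 OR ((p2 OR p1) AND (NOT p2 OR NOT p1)) OR p3) AND ((p1 AND ((NOT p2 AND NOT p1) OR NOT NOT (p2 AND p1))) OR NOT p3)   — De Morgan
≡ (NOT p1 OR ((p2 OR p1) AND (NOT p2 OR NOT p1)) OR p3) AND ((p1 AND ((NOT p2 AND NOT p1) OR (p2 AND p1))) OR NOT p3)   — double negation
≡ (NOT p1 OR p2 OR p1 OR p3) AND (NOT p1 OR NOT p2 OR NOT p1 OR p3) AND (p1 OR NOT p3) AND (NOT p2 OR p2 OR NOT p3) AND (NOT p2 OR p1 OR NOT p3) AND (NOT p1 OR p2 OR NOT p3) AND (NOT p1 OR p1 OR NOT p3)   — distribute OR over AND
≡ (NOT p1 OR NOT p2 OR p3) AND (p1 OR NOT p3) AND (NOT p1 OR p2 OR NOT p3)   — simplify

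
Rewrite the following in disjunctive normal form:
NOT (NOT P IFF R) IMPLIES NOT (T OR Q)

(P AND NOT R) OR (R AND NOT P) OR (NOT T AND NOT Q)

NOT (NOT P IFF R) IMPLIES NOT (T OR Q)
⇔ NOT NOT (NOT P IFF R) OR NOT (T OR Q)   (eliminate IMPLIES)
⇔ NOT NOT ((NOT P IMPLIES R) AND (R IMPLIES NOT P)) OR NOT (T OR Q)   (eliminate IFF)
⇔ NOT NOT ((NOT NOT P OR R) AND (R IMPLIES NOT P)) OR NOT (T OR Q)   (eliminate IMPLIES)
⇔ NOT NOT ((NOT NOT P OR R) AND (NOT R OR NOT P)) OR NOT (T OR Q)   (eliminate IMPLIES)
⇔ ((NOT NOT P OR R) AND (NOT R OR NOT P)) OR NOT (T OR Q)   (double negation)
⇔ ((P OR R) AND (NOT R OR NOT P)) OR NOT (T OR Q)   (double negation)
⇔ ((P OR R) AND (NOT R OR NOT P)) OR (NOT T AND NOT Q)   (De Morgan)
⇔ (P AND NOT R) OR (P AND NOT P) OR (R AND NOT R) OR (R AND NOT P) OR (NOT T AND NOT Q)   (distribute AND over OR)
⇔ (P AND NOT R) OR (R AND NOT P) OR (NOT T AND NOT Q)   (simplify)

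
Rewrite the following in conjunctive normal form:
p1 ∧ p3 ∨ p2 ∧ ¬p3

p1 ∧ p3 ∨ p2 ∧ ¬p3
≡ (p1 ∨ p2) ∧ (p1 ∨ ¬p3) ∧ (p3 ∨ p2) ∧ (p3 ∨ ¬p3)   [distribute ∨ over ∧]
≡ (p1 ∨ p2) ∧ (p1 ∨ ¬p3) ∧ (p3 ∨ p2)   [simplify]

(p1 ∨ p2) ∧ (p1 ∨ ¬p3) ∧ (p3 ∨ p2)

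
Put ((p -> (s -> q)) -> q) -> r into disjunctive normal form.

((p -> (s -> q)) -> q) -> r
≡ ~((p -> (s -> q)) -> q) | r   [eliminate ->]
≡ ~(~(p -> (s -> q)) | q) | r   [eliminate ->]
≡ ~(~(~p | (s -> q)) | q) | r   [eliminate ->]
≡ ~(~(~p | ~s | q) | q) | r   [eliminate ->]
≡ (~~(~p | ~s | q) & ~q) | r   [De Morgan]
≡ ((~p | ~s | q) & ~q) | r   [double negation]
≡ (~p & ~q) | (~s & ~q) | (q & ~q) | r   [distribute & over |]
≡ (~p & ~q) | (~s & ~q) | r   [simplify]

(~p & ~q) | (~s & ~q) | r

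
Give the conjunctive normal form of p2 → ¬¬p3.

p2 → ¬¬p3
⇔ ¬p2 ∨ ¬¬p3
⇔ ¬p2 ∨ p3

¬p2 ∨ p3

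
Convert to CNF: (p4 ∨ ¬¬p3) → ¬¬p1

(¬p4 ∨ p1) ∧ (¬p3 ∨ p1)

(p4 ∨ ¬¬p3) → ¬¬p1
⇔ ¬(p4 ∨ ¬¬p3) ∨ ¬¬p1   [eliminate →]
⇔ (¬p4 ∧ ¬¬¬p3) ∨ ¬¬p1   [De Morgan]
⇔ (¬p4 ∧ ¬p3) ∨ ¬¬p1   [double negation]
⇔ (¬p4 ∧ ¬p3) ∨ p1   [double negation]
⇔ (¬p4 ∨ p1) ∧ (¬p3 ∨ p1)   [distribute ∨ over ∧]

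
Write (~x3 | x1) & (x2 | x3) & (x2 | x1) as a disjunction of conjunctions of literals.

(~x3 & x2) | (x1 & x2) | (x1 & x3)

(~x3 | x1) & (x2 | x3) & (x2 | x1)
= (~x3 & x2 & x2) | (~x3 & x2 & x1) | (~x3 & x3 & x2) | (~x3 & x3 & x1) | (x1 & x2 & x2) | (x1 & x2 & x1) | (x1 & x3 & x2) | (x1 & x3 & x1)   [distribute & over |]
= (~x3 & x2) | (x1 & x2) | (x1 & x3)   [simplify]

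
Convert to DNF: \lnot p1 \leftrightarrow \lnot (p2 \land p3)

\lnot p1 \leftrightarrow \lnot (p2 \land p3)
⇔ (\lnot p1 \to \lnot (p2 \land p3)) \land (\lnot (p2 \land p3) \to \lnot p1)   — eliminate \leftrightarrow
⇔ (\lnot \lnot p1 \lor \lnot (p2 \land p3)) \land (\lnot (p2 \land p3) \to \lnot p1)   — eliminate \to
⇔ (\lnot \lnot p1 \lor \lnot (p2 \land p3)) \land (\lnot \lnot (p2 \land p3) \lor \lnot p1)   — eliminate \to
⇔ (p1 \lor \lnot (p2 \land p3)) \land (\lnot \lnot (p2 \land p3) \lor \lnot p1)   — double negation
⇔ (p1 \lor \lnot p2 \lor \lnot p3) \land (\lnot \lnot (p2 \land p3) \lor \lnot p1)   — De Morgan
⇔ (p1 \lor \lnot p2 \lor \lnot p3) \land ((p2 \land p3) \lor \lnot p1)   — double negation
⇔ (p1 \land p2 \land p3) \lor (p1 \land \lnot p1) \lor (\lnot p2 \land p2 \land p3) \lor (\lnot p2 \land \lnot p1) \lor (\lnot p3 \land p2 \land p3) \lor (\lnot p3 \land \lnot p1)   — distribute \land over \lor
⇔ (p1 \land p2 \land p3) \lor (\lnot p2 \land \lnot p1) \lor (\lnot p3 \land \lnot p1)   — simplify

(p1 \land p2 \land p3) \lor (\lnot p2 \land \lnot p1) \lor (\lnot p3 \land \lnot p1)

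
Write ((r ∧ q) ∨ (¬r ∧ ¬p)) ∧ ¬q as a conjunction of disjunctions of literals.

((r ∧ q) ∨ (¬r ∧ ¬p)) ∧ ¬q
≡ (r ∨ ¬r) ∧ (r ∨ ¬p) ∧ (q ∨ ¬r) ∧ (q ∨ ¬p) ∧ ¬q   — distribute ∨ over ∧
≡ (r ∨ ¬p) ∧ (q ∨ ¬r) ∧ (q ∨ ¬p) ∧ ¬q   — simplify

(r ∨ ¬p) ∧ (q ∨ ¬r) ∧ (q ∨ ¬p) ∧ ¬q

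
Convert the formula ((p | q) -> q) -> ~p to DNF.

((p | q) -> q) -> ~p
≡ ~((p | q) -> q) | ~p   [eliminate ->]
≡ ~(~(p | q) | q) | ~p   [eliminate ->]
≡ (~~(p | q) & ~q) | ~p   [De Morgan]
≡ ((p | q) & ~q) | ~p   [double negation]
≡ (p & ~q) | (q & ~q) | ~p   [distribute & over |]
≡ (p & ~q) | ~p   [simplify]

(p & ~q) | ~p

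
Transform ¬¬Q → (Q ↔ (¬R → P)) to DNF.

¬¬Q → (Q ↔ (¬R → P))
= ¬¬¬Q ∨ (Q ↔ (¬R → P))   [eliminate →]
= ¬¬¬Q ∨ ((Q → (¬R → P)) ∧ ((¬R → P) → Q))   [eliminate ↔]
= ¬¬¬Q ∨ ((¬Q ∨ (¬R → P)) ∧ ((¬R → P) → Q))   [eliminate →]
= ¬¬¬Q ∨ ((¬Q ∨ ¬¬R ∨ P) ∧ ((¬R → P) → Q))   [eliminate →]
= ¬¬¬Q ∨ ((¬Q ∨ ¬¬R ∨ P) ∧ (¬(¬R → P) ∨ Q))   [eliminate →]
= ¬¬¬Q ∨ ((¬Q ∨ ¬¬R ∨ P) ∧ (¬(¬¬R ∨ P) ∨ Q))   [eliminate →]
= ¬Q ∨ ((¬Q ∨ ¬¬R ∨ P) ∧ (¬(¬¬R ∨ P) ∨ Q))   [double negation]
= ¬Q ∨ ((¬Q ∨ R ∨ P) ∧ (¬(¬¬R ∨ P) ∨ Q))   [double negation]
= ¬Q ∨ ((¬Q ∨ R ∨ P) ∧ ((¬¬¬R ∧ ¬P) ∨ Q))   [De Morgan]
= ¬Q ∨ ((¬Q ∨ R ∨ P) ∧ ((¬R ∧ ¬P) ∨ Q))   [double negation]
= ¬Q ∨ (¬Q ∧ ¬R ∧ ¬P) ∨ (¬Q ∧ Q) ∨ (R ∧ ¬R ∧ ¬P) ∨ (R ∧ Q) ∨ (P ∧ ¬R ∧ ¬P) ∨ (P ∧ Q)   [distribute ∧ over ∨]
= ¬Q ∨ (R ∧ Q) ∨ (P ∧ Q)   [simplify]

¬Q ∨ (R ∧ Q) ∨ (P ∧ Q)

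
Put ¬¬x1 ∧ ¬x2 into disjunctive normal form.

x1 ∧ ¬x2

¬¬x1 ∧ ¬x2
≡ x1 ∧ ¬x2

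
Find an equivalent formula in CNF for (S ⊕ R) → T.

(¬S ∨ R ∨ T) ∧ (¬R ∨ S ∨ T)

(S ⊕ R) → T
= ¬(S ⊕ R) ∨ T   [eliminate →]
= ¬((S ∨ R) ∧ ¬(S ∧ R)) ∨ T   [expand ⊕]
= ¬(S ∨ R) ∨ ¬¬(S ∧ R) ∨ T   [De Morgan]
= (¬S ∧ ¬R) ∨ ¬¬(S ∧ R) ∨ T   [De Morgan]
= (¬S ∧ ¬R) ∨ (S ∧ R) ∨ T   [double negation]
= (¬S ∨ S ∨ T) ∧ (¬S ∨ R ∨ T) ∧ (¬R ∨ S ∨ T) ∧ (¬R ∨ R ∨ T)   [distribute ∨ over ∧]
= (¬S ∨ R ∨ T) ∧ (¬R ∨ S ∨ T)   [simplify]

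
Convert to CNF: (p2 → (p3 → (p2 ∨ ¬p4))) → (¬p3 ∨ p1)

(p2 → (p3 → (p2 ∨ ¬p4))) → (¬p3 ∨ p1)
≡ ¬(p2 → (p3 → (p2 ∨ ¬p4))) ∨ ¬p3 ∨ p1   (eliminate →)
≡ ¬(¬p2 ∨ (p3 → (p2 ∨ ¬p4))) ∨ ¬p3 ∨ p1   (eliminate →)
≡ ¬(¬p2 ∨ ¬p3 ∨ p2 ∨ ¬p4) ∨ ¬p3 ∨ p1   (eliminate →)
≡ (¬¬p2 ∧ ¬¬p3 ∧ ¬p2 ∧ ¬¬p4) ∨ ¬p3 ∨ p1   (De Morgan)
≡ (p2 ∧ ¬¬p3 ∧ ¬p2 ∧ ¬¬p4) ∨ ¬p3 ∨ p1   (double negation)
≡ (p2 ∧ p3 ∧ ¬p2 ∧ ¬¬p4) ∨ ¬p3 ∨ p1   (double negation)
≡ (p2 ∧ p3 ∧ ¬p2 ∧ p4) ∨ ¬p3 ∨ p1   (double negation)
≡ (p2 ∨ ¬p3 ∨ p1) ∧ (p3 ∨ ¬p3 ∨ p1) ∧ (¬p2 ∨ ¬p3 ∨ p1) ∧ (p4 ∨ ¬p3 ∨ p1)   (distribute ∨ over ∧)
≡ (p2 ∨ ¬p3 ∨ p1) ∧ (¬p2 ∨ ¬p3 ∨ p1) ∧ (p4 ∨ ¬p3 ∨ p1)   (simplify)

(p2 ∨ ¬p3 ∨ p1) ∧ (¬p2 ∨ ¬p3 ∨ p1) ∧ (p4 ∨ ¬p3 ∨ p1)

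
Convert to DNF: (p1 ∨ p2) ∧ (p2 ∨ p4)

(p1 ∨ p2) ∧ (p2 ∨ p4)
≡ (p1 ∧ p2) ∨ (p1 ∧ p4) ∨ (p2 ∧ p2) ∨ (p2 ∧ p4)
≡ (p1 ∧ p4) ∨ p2

(p1 ∧ p4) ∨ p2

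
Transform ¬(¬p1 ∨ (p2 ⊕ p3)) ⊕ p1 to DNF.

p2 ∧ ¬p3 ∧ p1 ∨ ¬p2 ∧ p3 ∧ p1

¬(¬p1 ∨ (p2 ⊕ p3)) ⊕ p1
≡ ¬(¬p1 ∨ (p2 ⊕ p3)) ∧ ¬p1 ∨ ¬¬(¬p1 ∨ (p2 ⊕ p3)) ∧ p1   [expand ⊕]
≡ ¬(¬p1 ∨ p2 ∧ ¬p3 ∨ ¬p2 ∧ p3) ∧ ¬p1 ∨ ¬¬(¬p1 ∨ (p2 ⊕ p3)) ∧ p1   [expand ⊕]
≡ ¬(¬p1 ∨ p2 ∧ ¬p3 ∨ ¬p2 ∧ p3) ∧ ¬p1 ∨ ¬¬(¬p1 ∨ p2 ∧ ¬p3 ∨ ¬p2 ∧ p3) ∧ p1   [expand ⊕]
≡ ¬¬p1 ∧ ¬(p2 ∧ ¬p3) ∧ ¬(¬p2 ∧ p3) ∧ ¬p1 ∨ ¬¬(¬p1 ∨ p2 ∧ ¬p3 ∨ ¬p2 ∧ p3) ∧ p1   [De Morgan]
≡ p1 ∧ ¬(p2 ∧ ¬p3) ∧ ¬(¬p2 ∧ p3) ∧ ¬p1 ∨ ¬¬(¬p1 ∨ p2 ∧ ¬p3 ∨ ¬p2 ∧ p3) ∧ p1   [double negation]
≡ p1 ∧ (¬p2 ∨ ¬¬p3) ∧ ¬(¬p2 ∧ p3) ∧ ¬p1 ∨ ¬¬(¬p1 ∨ p2 ∧ ¬p3 ∨ ¬p2 ∧ p3) ∧ p1   [De Morgan]
≡ p1 ∧ (¬p2 ∨ p3) ∧ ¬(¬p2 ∧ p3) ∧ ¬p1 ∨ ¬¬(¬p1 ∨ p2 ∧ ¬p3 ∨ ¬p2 ∧ p3) ∧ p1   [double negation]
≡ p1 ∧ (¬p2 ∨ p3) ∧ (¬¬p2 ∨ ¬p3) ∧ ¬p1 ∨ ¬¬(¬p1 ∨ p2 ∧ ¬p3 ∨ ¬p2 ∧ p3) ∧ p1   [De Morgan]
≡ p1 ∧ (¬p2 ∨ p3) ∧ (p2 ∨ ¬p3) ∧ ¬p1 ∨ ¬¬(¬p1 ∨ p2 ∧ ¬p3 ∨ ¬p2 ∧ p3) ∧ p1   [double negation]
≡ p1 ∧ (¬p2 ∨ p3) ∧ (p2 ∨ ¬p3) ∧ ¬p1 ∨ (¬p1 ∨ p2 ∧ ¬p3 ∨ ¬p2 ∧ p3) ∧ p1   [double negation]
≡ p1 ∧ ¬p2 ∧ p2 ∧ ¬p1 ∨ p1 ∧ ¬p2 ∧ ¬p3 ∧ ¬p1 ∨ p1 ∧ p3 ∧ p2 ∧ ¬p1 ∨ p1 ∧ p3 ∧ ¬p3 ∧ ¬p1 ∨ ¬p1 ∧ p1 ∨ p2 ∧ ¬p3 ∧ p1 ∨ ¬p2 ∧ p3 ∧ p1   [distribute ∧ over ∨]
≡ p2 ∧ ¬p3 ∧ p1 ∨ ¬p2 ∧ p3 ∧ p1   [simplify]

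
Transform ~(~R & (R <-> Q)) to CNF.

~(~R & (R <-> Q))
≡ ~(~R & (R -> Q) & (Q -> R))   — eliminate <->
≡ ~(~R & (~R | Q) & (Q -> R))   — eliminate ->
≡ ~(~R & (~R | Q) & (~Q | R))   — eliminate ->
≡ ~~R | ~(~R | Q) | ~(~Q | R)   — De Morgan
≡ R | ~(~R | Q) | ~(~Q | R)   — double negation
≡ R | (~~R & ~Q) | ~(~Q | R)   — De Morgan
≡ R | (R & ~Q) | ~(~Q | R)   — double negation
≡ R | (R & ~Q) | (~~Q & ~R)   — De Morgan
≡ R | (R & ~Q) | (Q & ~R)   — double negation
≡ (R | R | Q) & (R | R | ~R) & (R | ~Q | Q) & (R | ~Q | ~R)   — distribute | over &
≡ R | Q   — simplify

R | Q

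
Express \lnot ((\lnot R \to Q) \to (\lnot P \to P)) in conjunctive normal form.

(R \lor Q) \land \lnot P

\lnot ((\lnot R \to Q) \to (\lnot P \to P))
⇔ \lnot (\lnot (\lnot R \to Q) \lor (\lnot P \to P))   [eliminate \to]
⇔ \lnot (\lnot (\lnot \lnot R \lor Q) \lor (\lnot P \to P))   [eliminate \to]
⇔ \lnot (\lnot (\lnot \lnot R \lor Q) \lor \lnot \lnot P \lor P)   [eliminate \to]
⇔ \lnot \lnot (\lnot \lnot R \lor Q) \land \lnot \lnot \lnot P \land \lnot P   [De Morgan]
⇔ (\lnot \lnot R \lor Q) \land \lnot \lnot \lnot P \land \lnot P   [double negation]
⇔ (R \lor Q) \land \lnot \lnot \lnot P \land \lnot P   [double negation]
⇔ (R \lor Q) \land \lnot P \land \lnot P   [double negation]
⇔ (R \lor Q) \land \lnot P   [simplify]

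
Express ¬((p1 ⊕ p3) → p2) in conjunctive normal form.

(p1 ∨ p3) ∧ (¬p1 ∨ ¬p3) ∧ ¬p2

¬((p1 ⊕ p3) → p2)
≡ ¬(¬(p1 ⊕ p3) ∨ p2)
≡ ¬(¬((p1 ∨ p3) ∧ ¬(p1 ∧ p3)) ∨ p2)
≡ ¬¬((p1 ∨ p3) ∧ ¬(p1 ∧ p3)) ∧ ¬p2
≡ (p1 ∨ p3) ∧ ¬(p1 ∧ p3) ∧ ¬p2
≡ (p1 ∨ p3) ∧ (¬p1 ∨ ¬p3) ∧ ¬p2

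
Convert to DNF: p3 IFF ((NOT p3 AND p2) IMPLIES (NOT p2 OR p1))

p3 IFF ((NOT p3 AND p2) IMPLIES (NOT p2 OR p1))
≡ (p3 IMPLIES ((NOT p3 AND p2) IMPLIES (NOT p2 OR p1))) AND (((NOT p3 AND p2) IMPLIES (NOT p2 OR p1)) IMPLIES p3)   — eliminate IFF
≡ (NOT p3 OR ((NOT p3 AND p2) IMPLIES (NOT p2 OR p1))) AND (((NOT p3 AND p2) IMPLIES (NOT p2 OR p1)) IMPLIES p3)   — eliminate IMPLIES
≡ (NOT p3 OR NOT (NOT p3 AND p2) OR NOT p2 OR p1) AND (((NOT p3 AND p2) IMPLIES (NOT p2 OR p1)) IMPLIES p3)   — eliminate IMPLIES
≡ (NOT p3 OR NOT (NOT p3 AND p2) OR NOT p2 OR p1) AND (NOT ((NOT p3 AND p2) IMPLIES (NOT p2 OR p1)) OR p3)   — eliminate IMPLIES
≡ (NOT p3 OR NOT (NOT p3 AND p2) OR NOT p2 OR p1) AND (NOT (NOT (NOT p3 AND p2) OR NOT p2 OR p1) OR p3)   — eliminate IMPLIES
≡ (NOT p3 OR NOT NOT p3 OR NOT p2 OR NOT p2 OR p1) AND (NOT (NOT (NOT p3 AND p2) OR NOT p2 OR p1) OR p3)   — De Morgan
≡ (NOT p3 OR p3 OR NOT p2 OR NOT p2 OR p1) AND (NOT (NOT (NOT p3 AND p2) OR NOT p2 OR p1) OR p3)   — double negation
≡ (NOT p3 OR p3 OR NOT p2 OR NOT p2 OR p1) AND ((NOT NOT (NOT p3 AND p2) AND NOT NOT p2 AND NOT p1) OR p3)   — De Morgan
≡ (NOT p3 OR p3 OR NOT p2 OR NOT p2 OR p1) AND ((NOT p3 AND p2 AND NOT NOT p2 AND NOT p1) OR p3)   — double negation
≡ (NOT p3 OR p3 OR NOT p2 OR NOT p2 OR p1) AND ((NOT p3 AND p2 AND p2 AND NOT p1) OR p3)   — double negation
≡ (NOT p3 AND NOT p3 AND p2 AND p2 AND NOT p1) OR (NOT p3 AND p3) OR (p3 AND NOT p3 AND p2 AND p2 AND NOT p1) OR (p3 AND p3) OR (NOT p2 AND NOT p3 AND p2 AND p2 AND NOT p1) OR (NOT p2 AND p3) OR (NOT p2 AND NOT p3 AND p2 AND p2 AND NOT p1) OR (NOT p2 AND p3) OR (p1 AND NOT p3 AND p2 AND p2 AND NOT p1) OR (p1 AND p3)   — distribute AND over OR
≡ (NOT p3 AND p2 AND NOT p1) OR p3   — simplify

(NOT p3 AND p2 AND NOT p1) OR p3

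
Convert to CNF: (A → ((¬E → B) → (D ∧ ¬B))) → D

(A → ((¬E → B) → (D ∧ ¬B))) → D
≡ ¬(A → ((¬E → B) → (D ∧ ¬B))) ∨ D   [eliminate →]
≡ ¬(¬A ∨ ((¬E → B) → (D ∧ ¬B))) ∨ D   [eliminate →]
≡ ¬(¬A ∨ ¬(¬E → B) ∨ (D ∧ ¬B)) ∨ D   [eliminate →]
≡ ¬(¬A ∨ ¬(¬¬E ∨ B) ∨ (D ∧ ¬B)) ∨ D   [eliminate →]
≡ (¬¬A ∧ ¬¬(¬¬E ∨ B) ∧ ¬(D ∧ ¬B)) ∨ D   [De Morgan]
≡ (A ∧ ¬¬(¬¬E ∨ B) ∧ ¬(D ∧ ¬B)) ∨ D   [double negation]
≡ (A ∧ (¬¬E ∨ B) ∧ ¬(D ∧ ¬B)) ∨ D   [double negation]
≡ (A ∧ (E ∨ B) ∧ ¬(D ∧ ¬B)) ∨ D   [double negation]
≡ (A ∧ (E ∨ B) ∧ (¬D ∨ ¬¬B)) ∨ D   [De Morgan]
≡ (A ∧ (E ∨ B) ∧ (¬D ∨ B)) ∨ D   [double negation]
≡ (A ∨ D) ∧ (E ∨ B ∨ D) ∧ (¬D ∨ B ∨ D)   [distribute ∨ over ∧]
≡ (A ∨ D) ∧ (E ∨ B ∨ D)   [simplify]

(A ∨ D) ∧ (E ∨ B ∨ D)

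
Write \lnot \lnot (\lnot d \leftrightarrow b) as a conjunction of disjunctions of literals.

\lnot \lnot (\lnot d \leftrightarrow b)
≡ \lnot \lnot ((\lnot d \to b) \land (b \to \lnot d))   [eliminate \leftrightarrow]
≡ \lnot \lnot ((\lnot \lnot d \lor b) \land (b \to \lnot d))   [eliminate \to]
≡ \lnot \lnot ((\lnot \lnot d \lor b) \land (\lnot b \lor \lnot d))   [eliminate \to]
≡ (\lnot \lnot d \lor b) \land (\lnot b \lor \lnot d)   [double negation]
≡ (d \lor b) \land (\lnot b \lor \lnot d)   [double negation]

(d \lor b) \land (\lnot b \lor \lnot d)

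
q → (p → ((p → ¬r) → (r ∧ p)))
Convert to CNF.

q → (p → ((p → ¬r) → (r ∧ p)))
= ¬q ∨ (p → ((p → ¬r) → (r ∧ p)))   [eliminate →]
= ¬q ∨ ¬p ∨ ((p → ¬r) → (r ∧ p))   [eliminate →]
= ¬q ∨ ¬p ∨ ¬(p → ¬r) ∨ (r ∧ p)   [eliminate →]
= ¬q ∨ ¬p ∨ ¬(¬p ∨ ¬r) ∨ (r ∧ p)   [eliminate →]
= ¬q ∨ ¬p ∨ (¬¬p ∧ ¬¬r) ∨ (r ∧ p)   [De Morgan]
= ¬q ∨ ¬p ∨ (p ∧ ¬¬r) ∨ (r ∧ p)   [double negation]
= ¬q ∨ ¬p ∨ (p ∧ r) ∨ (r ∧ p)   [double negation]
= (¬q ∨ ¬p ∨ p ∨ r) ∧ (¬q ∨ ¬p ∨ p ∨ p) ∧ (¬q ∨ ¬p ∨ r ∨ r) ∧ (¬q ∨ ¬p ∨ r ∨ p)   [distribute ∨ over ∧]
= ¬q ∨ ¬p ∨ r   [simplify]

¬q ∨ ¬p ∨ r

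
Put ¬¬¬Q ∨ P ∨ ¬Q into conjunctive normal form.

¬¬¬Q ∨ P ∨ ¬Q
= ¬Q ∨ P ∨ ¬Q   (double negation)
= ¬Q ∨ P   (simplify)

¬Q ∨ P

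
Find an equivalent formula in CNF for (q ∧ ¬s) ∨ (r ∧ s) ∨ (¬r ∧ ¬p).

(q ∧ ¬s) ∨ (r ∧ s) ∨ (¬r ∧ ¬p)
= (q ∨ r ∨ ¬r) ∧ (q ∨ r ∨ ¬p) ∧ (q ∨ s ∨ ¬r) ∧ (q ∨ s ∨ ¬p) ∧ (¬s ∨ r ∨ ¬r) ∧ (¬s ∨ r ∨ ¬p) ∧ (¬s ∨ s ∨ ¬r) ∧ (¬s ∨ s ∨ ¬p)   [distribute ∨ over ∧]
= (q ∨ r ∨ ¬p) ∧ (q ∨ s ∨ ¬r) ∧ (q ∨ s ∨ ¬p) ∧ (¬s ∨ r ∨ ¬p)   [simplify]

(q ∨ r ∨ ¬p) ∧ (q ∨ s ∨ ¬r) ∧ (q ∨ s ∨ ¬p) ∧ (¬s ∨ r ∨ ¬p)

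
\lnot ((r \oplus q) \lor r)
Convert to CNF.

(\lnot q \lor r) \land \lnot r

\lnot ((r \oplus q) \lor r)
= \lnot (((r \lor q) \land \lnot (r \land q)) \lor r)   [expand \oplus]
= \lnot ((r \lor q) \land \lnot (r \land q)) \land \lnot r   [De Morgan]
= (\lnot (r \lor q) \lor \lnot \lnot (r \land q)) \land \lnot r   [De Morgan]
= ((\lnot r \land \lnot q) \lor \lnot \lnot (r \land q)) \land \lnot r   [De Morgan]
= ((\lnot r \land \lnot q) \lor (r \land q)) \land \lnot r   [double negation]
= (\lnot r \lor r) \land (\lnot r \lor q) \land (\lnot q \lor r) \land (\lnot q \lor q) \land \lnot r   [distribute \lor over \land]
= (\lnot q \lor r) \land \lnot r   [simplify]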